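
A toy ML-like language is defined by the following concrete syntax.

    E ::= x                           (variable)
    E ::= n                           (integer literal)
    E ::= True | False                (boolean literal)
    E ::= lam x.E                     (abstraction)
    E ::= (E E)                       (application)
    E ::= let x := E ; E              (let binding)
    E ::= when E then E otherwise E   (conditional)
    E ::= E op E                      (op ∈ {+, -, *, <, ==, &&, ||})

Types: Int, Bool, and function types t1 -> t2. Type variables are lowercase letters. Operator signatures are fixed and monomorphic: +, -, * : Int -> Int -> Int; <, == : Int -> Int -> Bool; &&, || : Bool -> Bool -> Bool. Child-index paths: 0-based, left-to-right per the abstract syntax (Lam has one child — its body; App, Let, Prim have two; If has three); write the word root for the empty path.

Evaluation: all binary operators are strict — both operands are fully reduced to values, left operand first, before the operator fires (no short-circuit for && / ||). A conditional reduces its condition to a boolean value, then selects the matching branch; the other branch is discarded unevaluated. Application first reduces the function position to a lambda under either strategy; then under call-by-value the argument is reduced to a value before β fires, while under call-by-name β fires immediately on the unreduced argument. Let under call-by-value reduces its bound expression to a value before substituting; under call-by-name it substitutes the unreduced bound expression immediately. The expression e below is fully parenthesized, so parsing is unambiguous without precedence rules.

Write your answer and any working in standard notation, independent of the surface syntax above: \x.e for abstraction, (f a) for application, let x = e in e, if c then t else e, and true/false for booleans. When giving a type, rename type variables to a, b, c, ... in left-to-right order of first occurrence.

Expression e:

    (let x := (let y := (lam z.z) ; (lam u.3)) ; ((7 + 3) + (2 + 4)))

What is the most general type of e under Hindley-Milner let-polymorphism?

Trace:
z : a
\z._ : a -> a
let y : forall. a -> a
\u._ : b -> Int
let x : forall. b -> Int
  unify Int ~ Int
  unify Int ~ Int
  unify Int ~ Int
  unify Int ~ Int
  unify Int ~ Int
  unify Int ~ Int

Answer: Int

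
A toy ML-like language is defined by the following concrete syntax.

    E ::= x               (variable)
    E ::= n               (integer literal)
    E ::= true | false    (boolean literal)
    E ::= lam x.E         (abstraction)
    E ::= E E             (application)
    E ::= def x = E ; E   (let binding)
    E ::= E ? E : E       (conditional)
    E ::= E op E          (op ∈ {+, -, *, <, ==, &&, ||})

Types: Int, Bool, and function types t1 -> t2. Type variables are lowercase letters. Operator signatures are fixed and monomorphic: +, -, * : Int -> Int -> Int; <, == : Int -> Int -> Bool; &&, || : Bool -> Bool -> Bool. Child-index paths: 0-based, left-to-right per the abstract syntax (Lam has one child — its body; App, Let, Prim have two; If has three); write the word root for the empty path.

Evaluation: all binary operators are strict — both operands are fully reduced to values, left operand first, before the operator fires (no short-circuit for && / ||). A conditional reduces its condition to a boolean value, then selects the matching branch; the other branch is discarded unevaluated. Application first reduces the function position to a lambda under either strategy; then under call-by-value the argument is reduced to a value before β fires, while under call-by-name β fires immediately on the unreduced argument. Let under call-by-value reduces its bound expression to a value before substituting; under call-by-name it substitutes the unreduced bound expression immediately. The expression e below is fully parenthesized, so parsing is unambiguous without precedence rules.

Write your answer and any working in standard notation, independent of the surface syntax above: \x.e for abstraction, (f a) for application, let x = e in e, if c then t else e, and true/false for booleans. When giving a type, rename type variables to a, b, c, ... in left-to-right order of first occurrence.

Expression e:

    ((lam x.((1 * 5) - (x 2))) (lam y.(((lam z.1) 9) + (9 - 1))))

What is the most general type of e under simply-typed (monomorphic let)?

Answer: Int

Working:
  unify Int ~ Int
  unify Int ~ Int
  unify Int ~ Int
x : a
  unify a ~ Int -> b
_ _ : b
  unify b ~ Int
\x._ : (Int -> Int) -> Int
\z._ : d -> Int
  unify d -> Int ~ Int -> e
  unify d ~ Int
  unify Int ~ e
_ _ : Int
  unify Int ~ Int
  unify Int ~ Int
  unify Int ~ Int
  unify Int ~ Int
\y._ : c -> Int
  unify (Int -> Int) -> Int ~ (c -> Int) -> f
  unify Int -> Int ~ c -> Int
  unify Int ~ c
  unify Int ~ Int
  unify Int ~ f
_ _ : Int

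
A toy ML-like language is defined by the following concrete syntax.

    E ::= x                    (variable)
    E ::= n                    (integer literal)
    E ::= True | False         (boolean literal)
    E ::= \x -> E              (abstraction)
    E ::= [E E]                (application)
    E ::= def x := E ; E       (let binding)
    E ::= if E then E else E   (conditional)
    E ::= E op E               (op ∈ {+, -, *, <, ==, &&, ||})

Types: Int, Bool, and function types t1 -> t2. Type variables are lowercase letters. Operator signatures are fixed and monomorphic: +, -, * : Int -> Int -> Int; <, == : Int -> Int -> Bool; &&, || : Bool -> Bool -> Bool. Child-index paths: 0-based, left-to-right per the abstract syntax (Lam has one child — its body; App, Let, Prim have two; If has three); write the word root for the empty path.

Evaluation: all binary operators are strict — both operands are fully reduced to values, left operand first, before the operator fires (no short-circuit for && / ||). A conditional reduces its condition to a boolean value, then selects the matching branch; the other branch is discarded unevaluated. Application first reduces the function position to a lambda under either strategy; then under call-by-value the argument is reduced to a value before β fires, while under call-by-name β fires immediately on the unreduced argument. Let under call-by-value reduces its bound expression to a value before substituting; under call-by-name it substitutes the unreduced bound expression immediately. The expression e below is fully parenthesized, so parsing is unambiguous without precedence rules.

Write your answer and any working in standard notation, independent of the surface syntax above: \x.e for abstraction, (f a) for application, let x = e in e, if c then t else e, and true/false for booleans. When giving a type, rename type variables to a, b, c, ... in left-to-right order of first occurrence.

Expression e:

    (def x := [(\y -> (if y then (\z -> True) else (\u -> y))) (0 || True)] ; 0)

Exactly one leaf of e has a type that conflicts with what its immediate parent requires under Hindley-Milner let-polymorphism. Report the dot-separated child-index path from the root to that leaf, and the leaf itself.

Working:
y : a
  unify a ~ Bool
\z._ : b -> Bool
y : Bool
\u._ : c -> Bool
  unify b -> Bool ~ c -> Bool
  unify b ~ c
  unify Bool ~ Bool
\y._ : Bool -> c -> Bool
  unify Int ~ Bool
  FAIL: mismatch Int ~ Bool

Answer: 0.1.0 : 0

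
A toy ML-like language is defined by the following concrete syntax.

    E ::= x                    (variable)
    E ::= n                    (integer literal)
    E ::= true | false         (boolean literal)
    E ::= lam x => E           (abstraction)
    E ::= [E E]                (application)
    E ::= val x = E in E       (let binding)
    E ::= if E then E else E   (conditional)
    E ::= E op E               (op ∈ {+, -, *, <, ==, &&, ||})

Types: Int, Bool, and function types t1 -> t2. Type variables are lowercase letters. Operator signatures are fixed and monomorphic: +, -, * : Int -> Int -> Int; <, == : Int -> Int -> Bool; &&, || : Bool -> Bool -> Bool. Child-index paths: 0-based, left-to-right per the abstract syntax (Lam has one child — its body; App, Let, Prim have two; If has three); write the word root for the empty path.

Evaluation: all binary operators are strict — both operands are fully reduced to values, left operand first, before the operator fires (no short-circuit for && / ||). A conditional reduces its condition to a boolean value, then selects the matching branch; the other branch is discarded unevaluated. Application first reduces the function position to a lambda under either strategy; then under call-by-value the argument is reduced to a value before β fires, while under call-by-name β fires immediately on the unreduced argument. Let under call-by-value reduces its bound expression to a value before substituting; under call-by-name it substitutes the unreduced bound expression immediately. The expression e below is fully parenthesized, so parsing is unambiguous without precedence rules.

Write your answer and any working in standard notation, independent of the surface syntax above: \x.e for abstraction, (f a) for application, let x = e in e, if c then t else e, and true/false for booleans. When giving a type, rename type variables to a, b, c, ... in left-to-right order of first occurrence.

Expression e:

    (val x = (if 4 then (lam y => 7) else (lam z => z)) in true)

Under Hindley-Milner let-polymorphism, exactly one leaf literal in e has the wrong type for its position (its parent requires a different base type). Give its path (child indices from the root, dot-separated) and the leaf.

Answer: 0.0 : 4

Derivation:
  unify Int ~ Bool
  FAIL: mismatch Int ~ Bool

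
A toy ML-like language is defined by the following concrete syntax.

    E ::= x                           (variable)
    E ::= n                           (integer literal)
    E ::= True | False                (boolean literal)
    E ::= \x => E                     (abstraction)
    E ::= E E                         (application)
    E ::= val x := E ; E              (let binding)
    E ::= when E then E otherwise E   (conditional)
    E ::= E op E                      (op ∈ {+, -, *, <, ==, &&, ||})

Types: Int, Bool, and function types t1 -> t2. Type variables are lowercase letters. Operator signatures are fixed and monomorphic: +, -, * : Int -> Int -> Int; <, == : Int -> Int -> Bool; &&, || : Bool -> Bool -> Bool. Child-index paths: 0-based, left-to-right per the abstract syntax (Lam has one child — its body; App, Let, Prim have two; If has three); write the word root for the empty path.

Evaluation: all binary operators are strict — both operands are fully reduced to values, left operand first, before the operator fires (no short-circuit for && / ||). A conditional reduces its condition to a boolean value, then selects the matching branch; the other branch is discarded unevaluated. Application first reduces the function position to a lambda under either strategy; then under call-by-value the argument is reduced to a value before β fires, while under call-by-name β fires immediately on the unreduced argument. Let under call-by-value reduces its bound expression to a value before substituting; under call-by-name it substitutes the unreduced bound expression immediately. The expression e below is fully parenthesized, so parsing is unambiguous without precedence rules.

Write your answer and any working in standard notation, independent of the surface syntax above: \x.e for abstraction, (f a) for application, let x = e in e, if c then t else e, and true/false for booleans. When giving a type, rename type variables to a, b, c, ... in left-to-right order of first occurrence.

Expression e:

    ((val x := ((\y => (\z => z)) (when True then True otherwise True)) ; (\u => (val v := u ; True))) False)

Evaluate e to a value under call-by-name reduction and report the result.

Answer: true

Derivation:
step 0: ((let x = ((\y.(\z.z)) (if true then true else true)) in (\u.(let v = u in true))) false)
step 1: [let@0] ((\u.(let v = u in true)) false)
step 2: [beta@root] (let v = false in true)
step 3: [let@root] true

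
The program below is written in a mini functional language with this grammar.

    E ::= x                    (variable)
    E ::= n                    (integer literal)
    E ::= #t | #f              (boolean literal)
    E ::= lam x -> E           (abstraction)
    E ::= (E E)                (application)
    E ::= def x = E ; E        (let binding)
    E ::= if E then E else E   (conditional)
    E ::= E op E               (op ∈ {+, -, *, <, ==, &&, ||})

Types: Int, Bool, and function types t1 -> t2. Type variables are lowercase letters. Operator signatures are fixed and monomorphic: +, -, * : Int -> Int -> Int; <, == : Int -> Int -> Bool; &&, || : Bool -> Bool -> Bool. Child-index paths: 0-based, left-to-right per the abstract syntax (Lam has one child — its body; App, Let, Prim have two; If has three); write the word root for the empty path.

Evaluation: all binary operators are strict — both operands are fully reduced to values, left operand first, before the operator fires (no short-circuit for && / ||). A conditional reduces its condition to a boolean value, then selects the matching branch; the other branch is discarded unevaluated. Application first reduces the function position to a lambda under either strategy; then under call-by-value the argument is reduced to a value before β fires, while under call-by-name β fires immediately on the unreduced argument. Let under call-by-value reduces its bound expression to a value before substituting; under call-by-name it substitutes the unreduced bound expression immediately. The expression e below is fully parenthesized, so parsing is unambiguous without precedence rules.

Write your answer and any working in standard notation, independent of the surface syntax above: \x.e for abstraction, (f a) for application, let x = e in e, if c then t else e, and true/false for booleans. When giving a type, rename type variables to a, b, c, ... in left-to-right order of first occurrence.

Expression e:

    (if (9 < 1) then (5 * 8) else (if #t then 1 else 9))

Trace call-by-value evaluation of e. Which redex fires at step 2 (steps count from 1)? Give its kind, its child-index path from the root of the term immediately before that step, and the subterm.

Answer: if at root : (if false then (5 * 8) else (if true then 1 else 9))

Working:
step 0: (if (9 < 1) then (5 * 8) else (if true then 1 else 9))
step 1: [delta@0] (if false then (5 * 8) else (if true then 1 else 9))
step 2: [if@root] (if true then 1 else 9)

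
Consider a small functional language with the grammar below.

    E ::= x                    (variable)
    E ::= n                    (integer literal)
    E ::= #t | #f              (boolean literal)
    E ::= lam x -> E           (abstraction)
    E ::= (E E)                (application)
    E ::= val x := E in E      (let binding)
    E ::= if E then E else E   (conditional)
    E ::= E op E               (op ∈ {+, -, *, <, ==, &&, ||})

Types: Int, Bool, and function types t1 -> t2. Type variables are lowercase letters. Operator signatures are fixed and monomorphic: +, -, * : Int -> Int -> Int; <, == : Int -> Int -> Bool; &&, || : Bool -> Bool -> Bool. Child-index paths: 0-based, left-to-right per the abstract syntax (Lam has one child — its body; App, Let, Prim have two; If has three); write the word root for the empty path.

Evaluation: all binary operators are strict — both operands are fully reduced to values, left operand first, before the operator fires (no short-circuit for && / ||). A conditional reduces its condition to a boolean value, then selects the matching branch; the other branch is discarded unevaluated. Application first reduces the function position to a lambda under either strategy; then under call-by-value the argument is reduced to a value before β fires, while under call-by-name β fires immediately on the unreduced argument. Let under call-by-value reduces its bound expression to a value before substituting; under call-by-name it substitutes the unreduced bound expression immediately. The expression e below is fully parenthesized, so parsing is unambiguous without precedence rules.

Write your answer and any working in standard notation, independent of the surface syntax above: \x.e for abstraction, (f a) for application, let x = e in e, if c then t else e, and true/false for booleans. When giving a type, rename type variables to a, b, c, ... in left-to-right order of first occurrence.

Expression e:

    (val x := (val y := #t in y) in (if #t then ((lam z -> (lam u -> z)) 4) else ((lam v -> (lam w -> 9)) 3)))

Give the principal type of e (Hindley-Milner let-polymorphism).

Answer: a -> Int

Trace:
let y : Bool
y : Bool
let x : Bool
  unify Bool ~ Bool
z : a
\u._ : b -> a
\z._ : a -> b -> a
  unify a -> b -> a ~ Int -> c
  unify a ~ Int
  unify b -> Int ~ c
_ _ : b -> Int
\w._ : e -> Int
\v._ : d -> e -> Int
  unify d -> e -> Int ~ Int -> f
  unify d ~ Int
  unify e -> Int ~ f
_ _ : e -> Int
  unify b -> Int ~ e -> Int
  unify b ~ e
  unify Int ~ Int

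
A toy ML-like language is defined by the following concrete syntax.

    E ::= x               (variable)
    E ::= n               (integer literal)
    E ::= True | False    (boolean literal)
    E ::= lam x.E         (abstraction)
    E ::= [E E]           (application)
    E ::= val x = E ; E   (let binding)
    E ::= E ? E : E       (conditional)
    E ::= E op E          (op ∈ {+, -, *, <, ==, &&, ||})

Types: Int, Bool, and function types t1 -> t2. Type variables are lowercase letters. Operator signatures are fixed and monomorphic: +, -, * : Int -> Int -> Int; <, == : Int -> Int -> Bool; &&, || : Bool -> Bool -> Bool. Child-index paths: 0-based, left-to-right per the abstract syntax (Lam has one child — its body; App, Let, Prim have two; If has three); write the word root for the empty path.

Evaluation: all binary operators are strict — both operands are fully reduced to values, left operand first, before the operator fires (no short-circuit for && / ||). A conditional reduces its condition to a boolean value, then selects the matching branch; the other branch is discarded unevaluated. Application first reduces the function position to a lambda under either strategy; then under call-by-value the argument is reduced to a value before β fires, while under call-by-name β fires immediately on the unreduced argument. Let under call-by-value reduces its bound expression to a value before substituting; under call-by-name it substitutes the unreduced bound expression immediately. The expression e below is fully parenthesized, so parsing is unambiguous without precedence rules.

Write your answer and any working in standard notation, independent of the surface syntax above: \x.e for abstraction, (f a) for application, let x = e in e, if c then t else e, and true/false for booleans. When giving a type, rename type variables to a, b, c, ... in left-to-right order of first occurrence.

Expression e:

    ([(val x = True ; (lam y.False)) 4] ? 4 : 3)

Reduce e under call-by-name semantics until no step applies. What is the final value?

Derivation:
step 0: (if ((let x = true in (\y.false)) 4) then 4 else 3)
step 1: [let@0.0] (if ((\y.false) 4) then 4 else 3)
step 2: [beta@0] (if false then 4 else 3)
step 3: [if@root] 3

Answer: 3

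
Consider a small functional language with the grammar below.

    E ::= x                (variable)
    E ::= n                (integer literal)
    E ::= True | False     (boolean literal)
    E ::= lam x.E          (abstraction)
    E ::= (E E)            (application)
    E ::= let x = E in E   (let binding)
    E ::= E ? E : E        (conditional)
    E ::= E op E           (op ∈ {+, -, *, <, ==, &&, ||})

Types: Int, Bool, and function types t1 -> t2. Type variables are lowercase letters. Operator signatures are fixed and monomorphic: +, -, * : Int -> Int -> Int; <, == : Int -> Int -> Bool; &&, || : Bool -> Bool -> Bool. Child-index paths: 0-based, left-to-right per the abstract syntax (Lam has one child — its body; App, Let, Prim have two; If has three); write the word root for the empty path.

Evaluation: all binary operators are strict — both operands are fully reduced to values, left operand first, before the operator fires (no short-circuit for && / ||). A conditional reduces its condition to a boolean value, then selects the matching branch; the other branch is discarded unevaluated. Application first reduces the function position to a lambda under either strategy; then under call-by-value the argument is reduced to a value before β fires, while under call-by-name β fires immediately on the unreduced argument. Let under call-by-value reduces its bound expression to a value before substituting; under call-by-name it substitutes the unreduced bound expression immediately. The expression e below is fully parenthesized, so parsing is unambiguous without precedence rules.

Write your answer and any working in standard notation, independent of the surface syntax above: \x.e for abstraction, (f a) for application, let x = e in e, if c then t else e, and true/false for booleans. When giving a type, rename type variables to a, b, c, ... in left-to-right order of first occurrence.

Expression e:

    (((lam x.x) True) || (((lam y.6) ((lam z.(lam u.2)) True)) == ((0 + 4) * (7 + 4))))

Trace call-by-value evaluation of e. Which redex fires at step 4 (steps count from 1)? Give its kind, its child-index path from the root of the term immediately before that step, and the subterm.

Derivation:
step 0: (((\x.x) true) || (((\y.6) ((\z.(\u.2)) true)) == ((0 + 4) * (7 + 4))))
step 1: [beta@0] (true || (((\y.6) ((\z.(\u.2)) true)) == ((0 + 4) * (7 + 4))))
step 2: [beta@1.0.1] (true || (((\y.6) (\u.2)) == ((0 + 4) * (7 + 4))))
step 3: [beta@1.0] (true || (6 == ((0 + 4) * (7 + 4))))
step 4: [delta@1.1.0] (true || (6 == (4 * (7 + 4))))

Answer: delta at 1.1.0 : (0 + 4)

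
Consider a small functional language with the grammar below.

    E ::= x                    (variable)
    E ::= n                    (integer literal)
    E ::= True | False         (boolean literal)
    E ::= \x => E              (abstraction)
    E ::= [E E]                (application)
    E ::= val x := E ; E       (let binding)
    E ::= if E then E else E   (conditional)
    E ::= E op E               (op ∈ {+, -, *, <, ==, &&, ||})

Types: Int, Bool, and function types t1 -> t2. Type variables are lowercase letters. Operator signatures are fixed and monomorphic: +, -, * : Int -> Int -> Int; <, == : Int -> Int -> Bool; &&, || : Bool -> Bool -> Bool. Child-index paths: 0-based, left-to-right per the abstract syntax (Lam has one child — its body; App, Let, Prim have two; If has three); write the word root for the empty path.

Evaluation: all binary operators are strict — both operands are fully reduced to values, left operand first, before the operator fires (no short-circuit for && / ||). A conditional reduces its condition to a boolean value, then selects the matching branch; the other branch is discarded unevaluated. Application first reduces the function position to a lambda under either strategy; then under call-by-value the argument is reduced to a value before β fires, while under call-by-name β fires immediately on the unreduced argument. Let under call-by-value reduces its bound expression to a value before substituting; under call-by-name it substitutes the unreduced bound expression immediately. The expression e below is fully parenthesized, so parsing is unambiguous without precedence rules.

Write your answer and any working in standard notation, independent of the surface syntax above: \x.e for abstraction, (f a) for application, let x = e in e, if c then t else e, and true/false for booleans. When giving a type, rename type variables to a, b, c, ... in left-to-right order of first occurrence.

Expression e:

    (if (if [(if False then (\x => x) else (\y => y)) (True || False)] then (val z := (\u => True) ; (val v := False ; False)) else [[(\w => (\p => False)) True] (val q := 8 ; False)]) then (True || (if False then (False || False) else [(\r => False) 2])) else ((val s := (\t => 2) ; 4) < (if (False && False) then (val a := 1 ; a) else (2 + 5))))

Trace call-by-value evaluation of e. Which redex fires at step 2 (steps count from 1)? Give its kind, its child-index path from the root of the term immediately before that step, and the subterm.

Answer: delta at 0.0.1 : (true || false)

Trace:
step 0: (if (if ((if false then (\x.x) else (\y.y)) (true || false)) then (let z = (\u.true) in (let v = false in false)) else (((\w.(\p.false)) true) (let q = 8 in false))) then (true || (if false then (false || false) else ((\r.false) 2))) else ((let s = (\t.2) in 4) < (if (false && false) then (let a = 1 in a) else (2 + 5))))
step 1: [if@0.0.0] (if (if ((\y.y) (true || false)) then (let z = (\u.true) in (let v = false in false)) else (((\w.(\p.false)) true) (let q = 8 in false))) then (true || (if false then (false || false) else ((\r.false) 2))) else ((let s = (\t.2) in 4) < (if (false && false) then (let a = 1 in a) else (2 + 5))))
step 2: [delta@0.0.1] (if (if ((\y.y) true) then (let z = (\u.true) in (let v = false in false)) else (((\w.(\p.false)) true) (let q = 8 in false))) then (true || (if false then (false || false) else ((\r.false) 2))) else ((let s = (\t.2) in 4) < (if (false && false) then (let a = 1 in a) else (2 + 5))))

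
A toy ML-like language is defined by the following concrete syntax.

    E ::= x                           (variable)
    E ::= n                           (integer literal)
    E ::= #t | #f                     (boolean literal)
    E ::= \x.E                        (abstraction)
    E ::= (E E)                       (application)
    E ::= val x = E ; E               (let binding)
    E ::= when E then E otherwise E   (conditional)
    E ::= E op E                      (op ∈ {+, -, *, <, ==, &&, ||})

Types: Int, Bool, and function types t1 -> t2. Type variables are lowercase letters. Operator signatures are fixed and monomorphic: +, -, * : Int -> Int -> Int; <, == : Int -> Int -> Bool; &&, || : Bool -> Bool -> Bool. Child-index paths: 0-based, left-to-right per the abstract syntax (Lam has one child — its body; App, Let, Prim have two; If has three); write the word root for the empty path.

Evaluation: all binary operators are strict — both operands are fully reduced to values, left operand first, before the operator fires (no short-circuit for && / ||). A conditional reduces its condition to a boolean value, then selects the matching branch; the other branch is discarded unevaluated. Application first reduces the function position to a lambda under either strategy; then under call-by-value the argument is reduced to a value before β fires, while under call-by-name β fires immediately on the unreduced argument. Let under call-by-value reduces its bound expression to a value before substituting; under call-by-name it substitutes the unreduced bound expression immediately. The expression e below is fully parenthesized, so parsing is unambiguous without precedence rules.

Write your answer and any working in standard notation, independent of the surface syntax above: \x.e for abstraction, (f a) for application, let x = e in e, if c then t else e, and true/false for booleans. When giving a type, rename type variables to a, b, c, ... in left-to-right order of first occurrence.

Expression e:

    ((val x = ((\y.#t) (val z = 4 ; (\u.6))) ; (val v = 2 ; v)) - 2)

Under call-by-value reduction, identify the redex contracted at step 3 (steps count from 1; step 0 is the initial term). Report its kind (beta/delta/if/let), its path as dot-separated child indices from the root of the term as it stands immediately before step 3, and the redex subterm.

Answer: let at 0 : (let x = true in (let v = 2 in v))

Working:
step 0: ((let x = ((\y.true) (let z = 4 in (\u.6))) in (let v = 2 in v)) - 2)
step 1: [let@0.0.1] ((let x = ((\y.true) (\u.6)) in (let v = 2 in v)) - 2)
step 2: [beta@0.0] ((let x = true in (let v = 2 in v)) - 2)
step 3: [let@0] ((let v = 2 in v) - 2)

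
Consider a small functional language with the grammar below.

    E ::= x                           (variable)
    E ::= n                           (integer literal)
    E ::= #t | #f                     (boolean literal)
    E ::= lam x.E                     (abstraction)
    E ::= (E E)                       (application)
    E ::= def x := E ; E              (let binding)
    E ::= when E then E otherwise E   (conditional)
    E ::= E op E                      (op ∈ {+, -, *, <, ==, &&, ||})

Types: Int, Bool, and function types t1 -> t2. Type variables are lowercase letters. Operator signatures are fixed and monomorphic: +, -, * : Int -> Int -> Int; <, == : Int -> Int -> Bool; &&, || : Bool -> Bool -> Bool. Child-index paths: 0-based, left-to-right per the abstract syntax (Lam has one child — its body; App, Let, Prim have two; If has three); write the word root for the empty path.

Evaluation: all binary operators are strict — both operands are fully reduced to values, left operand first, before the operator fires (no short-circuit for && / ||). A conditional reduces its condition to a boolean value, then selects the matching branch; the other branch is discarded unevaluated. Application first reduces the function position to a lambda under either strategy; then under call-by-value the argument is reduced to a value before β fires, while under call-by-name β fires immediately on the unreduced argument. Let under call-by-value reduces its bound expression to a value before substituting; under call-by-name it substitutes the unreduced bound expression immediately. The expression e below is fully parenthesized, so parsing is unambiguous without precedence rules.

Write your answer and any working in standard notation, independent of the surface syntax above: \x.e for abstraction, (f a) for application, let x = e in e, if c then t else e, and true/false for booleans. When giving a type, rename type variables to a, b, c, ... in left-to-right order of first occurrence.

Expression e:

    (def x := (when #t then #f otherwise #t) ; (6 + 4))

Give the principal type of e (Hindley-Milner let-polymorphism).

Answer: Int

Derivation:
  unify Bool ~ Bool
  unify Bool ~ Bool
let x : Bool
  unify Int ~ Int
  unify Int ~ Int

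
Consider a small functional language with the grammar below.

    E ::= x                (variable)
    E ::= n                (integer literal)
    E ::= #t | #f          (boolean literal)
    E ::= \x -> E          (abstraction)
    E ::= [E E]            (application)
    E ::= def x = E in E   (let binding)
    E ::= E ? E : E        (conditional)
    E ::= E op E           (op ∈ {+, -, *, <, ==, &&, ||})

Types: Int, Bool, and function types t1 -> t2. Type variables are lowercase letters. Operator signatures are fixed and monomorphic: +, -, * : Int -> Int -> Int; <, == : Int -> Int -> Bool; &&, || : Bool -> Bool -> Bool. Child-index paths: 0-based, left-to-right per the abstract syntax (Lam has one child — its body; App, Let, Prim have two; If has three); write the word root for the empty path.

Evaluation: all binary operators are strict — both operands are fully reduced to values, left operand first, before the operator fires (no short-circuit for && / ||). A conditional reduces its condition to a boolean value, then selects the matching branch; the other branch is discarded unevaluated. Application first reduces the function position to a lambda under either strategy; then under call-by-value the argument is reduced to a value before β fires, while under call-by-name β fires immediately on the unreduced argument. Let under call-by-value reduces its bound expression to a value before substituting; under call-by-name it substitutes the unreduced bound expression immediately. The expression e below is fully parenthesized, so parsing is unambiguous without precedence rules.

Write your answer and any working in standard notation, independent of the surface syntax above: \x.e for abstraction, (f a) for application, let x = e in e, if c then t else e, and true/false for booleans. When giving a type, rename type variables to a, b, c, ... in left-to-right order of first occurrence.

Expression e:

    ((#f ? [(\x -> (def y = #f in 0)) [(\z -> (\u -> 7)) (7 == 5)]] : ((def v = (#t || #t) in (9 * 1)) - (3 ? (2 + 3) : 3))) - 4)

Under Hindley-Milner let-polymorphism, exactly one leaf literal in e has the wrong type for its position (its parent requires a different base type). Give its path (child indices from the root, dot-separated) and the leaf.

Answer: 0.2.1.0 : 3

Trace:
  unify Bool ~ Bool
let y : Bool
\x._ : a -> Int
\u._ : c -> Int
\z._ : b -> c -> Int
  unify Int ~ Int
  unify Int ~ Int
  unify b -> c -> Int ~ Bool -> d
  unify b ~ Bool
  unify c -> Int ~ d
_ _ : c -> Int
  unify a -> Int ~ (c -> Int) -> e
  unify a ~ c -> Int
  unify Int ~ e
_ _ : Int
  unify Bool ~ Bool
  unify Bool ~ Bool
let v : Bool
  unify Int ~ Int
  unify Int ~ Int
  unify Int ~ Int
  unify Int ~ Bool
  FAIL: mismatch Int ~ Bool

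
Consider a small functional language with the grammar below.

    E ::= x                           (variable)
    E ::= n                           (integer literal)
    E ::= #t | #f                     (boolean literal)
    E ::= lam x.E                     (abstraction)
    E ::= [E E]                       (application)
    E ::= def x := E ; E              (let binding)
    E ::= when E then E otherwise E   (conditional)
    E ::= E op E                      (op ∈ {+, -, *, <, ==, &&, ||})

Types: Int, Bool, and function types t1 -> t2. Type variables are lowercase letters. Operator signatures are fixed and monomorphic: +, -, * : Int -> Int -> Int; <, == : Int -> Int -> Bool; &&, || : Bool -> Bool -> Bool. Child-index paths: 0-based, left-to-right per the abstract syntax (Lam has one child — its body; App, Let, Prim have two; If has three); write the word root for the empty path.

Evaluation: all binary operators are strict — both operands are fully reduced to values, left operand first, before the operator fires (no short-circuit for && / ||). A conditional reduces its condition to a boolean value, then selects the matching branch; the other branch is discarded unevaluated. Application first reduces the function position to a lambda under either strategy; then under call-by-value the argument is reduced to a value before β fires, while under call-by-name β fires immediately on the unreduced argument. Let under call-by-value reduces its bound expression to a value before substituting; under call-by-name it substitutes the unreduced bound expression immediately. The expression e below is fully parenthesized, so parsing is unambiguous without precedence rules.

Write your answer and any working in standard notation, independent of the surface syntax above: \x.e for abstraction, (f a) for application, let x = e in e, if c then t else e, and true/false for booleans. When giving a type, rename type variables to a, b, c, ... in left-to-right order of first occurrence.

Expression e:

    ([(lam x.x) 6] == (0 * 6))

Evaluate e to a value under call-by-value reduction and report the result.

Working:
step 0: (((\x.x) 6) == (0 * 6))
step 1: [beta@0] (6 == (0 * 6))
step 2: [delta@1] (6 == 0)
step 3: [delta@root] false

Answer: false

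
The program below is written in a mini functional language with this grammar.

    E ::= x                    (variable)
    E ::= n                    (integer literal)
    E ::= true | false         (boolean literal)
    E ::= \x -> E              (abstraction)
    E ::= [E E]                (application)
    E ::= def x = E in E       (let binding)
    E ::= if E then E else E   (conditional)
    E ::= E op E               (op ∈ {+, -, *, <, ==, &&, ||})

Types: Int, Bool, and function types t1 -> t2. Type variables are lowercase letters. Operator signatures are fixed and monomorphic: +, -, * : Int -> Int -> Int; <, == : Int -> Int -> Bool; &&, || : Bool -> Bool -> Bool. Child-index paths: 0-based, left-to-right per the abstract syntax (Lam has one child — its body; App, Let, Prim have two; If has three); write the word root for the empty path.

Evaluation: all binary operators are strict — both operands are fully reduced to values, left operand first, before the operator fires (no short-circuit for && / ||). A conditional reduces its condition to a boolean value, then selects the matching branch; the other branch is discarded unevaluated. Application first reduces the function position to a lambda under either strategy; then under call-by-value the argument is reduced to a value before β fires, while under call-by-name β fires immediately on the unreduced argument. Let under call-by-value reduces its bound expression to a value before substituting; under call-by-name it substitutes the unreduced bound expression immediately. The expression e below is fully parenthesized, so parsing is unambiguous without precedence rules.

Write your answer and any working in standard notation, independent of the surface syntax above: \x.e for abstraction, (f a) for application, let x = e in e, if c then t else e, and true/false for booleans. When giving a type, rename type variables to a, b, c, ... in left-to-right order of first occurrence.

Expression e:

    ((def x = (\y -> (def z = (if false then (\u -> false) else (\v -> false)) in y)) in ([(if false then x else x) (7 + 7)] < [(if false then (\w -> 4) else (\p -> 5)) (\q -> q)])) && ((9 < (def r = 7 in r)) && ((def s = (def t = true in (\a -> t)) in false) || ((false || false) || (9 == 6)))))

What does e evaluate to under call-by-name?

Derivation:
step 0: ((let x = (\y.(let z = (if false then (\u.false) else (\v.false)) in y)) in (((if false then x else x) (7 + 7)) < ((if false then (\w.4) else (\p.5)) (\q.q)))) && ((9 < (let r = 7 in r)) && ((let s = (let t = true in (\a.t)) in false) || ((false || false) || (9 == 6)))))
step 1: [let@0] ((((if false then (\y.(let z = (if false then (\u.false) else (\v.false)) in y)) else (\y.(let z = (if false then (\u.false) else (\v.false)) in y))) (7 + 7)) < ((if false then (\w.4) else (\p.5)) (\q.q))) && ((9 < (let r = 7 in r)) && ((let s = (let t = true in (\a.t)) in false) || ((false || false) || (9 == 6)))))
step 2: [if@0.0.0] ((((\y.(let z = (if false then (\u.false) else (\v.false)) in y)) (7 + 7)) < ((if false then (\w.4) else (\p.5)) (\q.q))) && ((9 < (let r = 7 in r)) && ((let s = (let t = true in (\a.t)) in false) || ((false || false) || (9 == 6)))))
step 3: [beta@0.0] (((let z = (if false then (\u.false) else (\v.false)) in (7 + 7)) < ((if false then (\w.4) else (\p.5)) (\q.q))) && ((9 < (let r = 7 in r)) && ((let s = (let t = true in (\a.t)) in false) || ((false || false) || (9 == 6)))))
step 4: [let@0.0] (((7 + 7) < ((if false then (\w.4) else (\p.5)) (\q.q))) && ((9 < (let r = 7 in r)) && ((let s = (let t = true in (\a.t)) in false) || ((false || false) || (9 == 6)))))
step 5: [delta@0.0] ((14 < ((if false then (\w.4) else (\p.5)) (\q.q))) && ((9 < (let r = 7 in r)) && ((let s = (let t = true in (\a.t)) in false) || ((false || false) || (9 == 6)))))
step 6: [if@0.1.0] ((14 < ((\p.5) (\q.q))) && ((9 < (let r = 7 in r)) && ((let s = (let t = true in (\a.t)) in false) || ((false || false) || (9 == 6)))))
step 7: [beta@0.1] ((14 < 5) && ((9 < (let r = 7 in r)) && ((let s = (let t = true in (\a.t)) in false) || ((false || false) || (9 == 6)))))
step 8: [delta@0] (false && ((9 < (let r = 7 in r)) && ((let s = (let t = true in (\a.t)) in false) || ((false || false) || (9 == 6)))))
step 9: [let@1.0.1] (false && ((9 < 7) && ((let s = (let t = true in (\a.t)) in false) || ((false || false) || (9 == 6)))))
step 10: [delta@1.0] (false && (false && ((let s = (let t = true in (\a.t)) in false) || ((false || false) || (9 == 6)))))
step 11: [let@1.1.0] (false && (false && (false || ((false || false) || (9 == 6)))))
step 12: [delta@1.1.1.0] (false && (false && (false || (false || (9 == 6)))))
step 13: [delta@1.1.1.1] (false && (false && (false || (false || false))))
step 14: [delta@1.1.1] (false && (false && (false || false)))
step 15: [delta@1.1] (false && (false && false))
step 16: [delta@1] (false && false)
step 17: [delta@root] false

Answer: false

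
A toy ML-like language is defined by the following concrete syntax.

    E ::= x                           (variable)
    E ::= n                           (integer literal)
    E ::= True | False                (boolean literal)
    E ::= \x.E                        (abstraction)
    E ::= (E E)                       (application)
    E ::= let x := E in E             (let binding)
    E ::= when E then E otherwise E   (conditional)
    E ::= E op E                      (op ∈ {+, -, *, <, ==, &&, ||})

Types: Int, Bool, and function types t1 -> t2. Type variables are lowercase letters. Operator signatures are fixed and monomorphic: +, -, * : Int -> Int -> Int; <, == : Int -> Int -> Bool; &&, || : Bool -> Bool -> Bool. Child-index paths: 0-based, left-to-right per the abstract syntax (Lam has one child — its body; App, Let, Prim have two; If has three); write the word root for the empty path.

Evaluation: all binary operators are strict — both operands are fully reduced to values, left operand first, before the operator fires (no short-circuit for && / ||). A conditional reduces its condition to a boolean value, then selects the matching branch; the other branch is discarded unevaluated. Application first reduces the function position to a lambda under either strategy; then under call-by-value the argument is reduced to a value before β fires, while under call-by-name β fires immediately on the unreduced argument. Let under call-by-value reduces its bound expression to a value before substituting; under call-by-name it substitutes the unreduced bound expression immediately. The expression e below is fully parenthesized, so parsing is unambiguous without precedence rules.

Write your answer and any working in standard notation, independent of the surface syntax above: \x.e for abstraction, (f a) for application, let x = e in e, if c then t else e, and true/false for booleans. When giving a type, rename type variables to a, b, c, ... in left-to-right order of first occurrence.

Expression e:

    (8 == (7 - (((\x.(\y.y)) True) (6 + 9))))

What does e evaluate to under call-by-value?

Answer: false

Derivation:
step 0: (8 == (7 - (((\x.(\y.y)) true) (6 + 9))))
step 1: [beta@1.1.0] (8 == (7 - ((\y.y) (6 + 9))))
step 2: [delta@1.1.1] (8 == (7 - ((\y.y) 15)))
step 3: [beta@1.1] (8 == (7 - 15))
step 4: [delta@1] (8 == -8)
step 5: [delta@root] false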